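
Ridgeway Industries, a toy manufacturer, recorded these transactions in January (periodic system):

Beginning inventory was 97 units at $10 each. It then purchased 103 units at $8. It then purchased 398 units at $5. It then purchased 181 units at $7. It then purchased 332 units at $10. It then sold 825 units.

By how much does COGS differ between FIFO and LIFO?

FIFO COGS: 97 @ $10 + 103 @ $8 + 398 @ $5 + 181 @ $7 + 46 @ $10 = $5,511
LIFO COGS: 332 @ $10 + 181 @ $7 + 312 @ $5 = $6,147
Difference = |$5,511 − $6,147| = $636

$636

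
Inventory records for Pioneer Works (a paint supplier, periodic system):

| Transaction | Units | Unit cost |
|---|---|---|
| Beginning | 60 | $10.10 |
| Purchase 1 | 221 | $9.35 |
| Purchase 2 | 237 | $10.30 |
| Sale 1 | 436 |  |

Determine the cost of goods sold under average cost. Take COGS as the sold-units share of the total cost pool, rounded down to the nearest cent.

Sale 1, sell 436: 436/518 × $5,113.45 → $4,303.98
Ending inventory (cost pool remaining) = $809.47

COGS = $4,303.98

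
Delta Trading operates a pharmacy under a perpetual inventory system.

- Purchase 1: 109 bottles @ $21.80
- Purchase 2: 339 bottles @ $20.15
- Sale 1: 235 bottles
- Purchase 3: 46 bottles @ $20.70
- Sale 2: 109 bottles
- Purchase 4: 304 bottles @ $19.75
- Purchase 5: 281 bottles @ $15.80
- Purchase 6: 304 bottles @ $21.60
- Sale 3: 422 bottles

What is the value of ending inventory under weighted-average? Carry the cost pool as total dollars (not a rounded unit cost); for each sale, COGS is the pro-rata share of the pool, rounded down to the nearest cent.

After Purchase 1: 109 on hand, pool $2,376.20 (≈ $21.8000 each)
After Purchase 2: 448 on hand, pool $9,207.05 (≈ $20.5515 each)
Sale 1, sell 235: 235/448 × $9,207.05 → $4,829.59
After Purchase 3: 259 on hand, pool $5,329.66 (≈ $20.5778 each)
Sale 2, sell 109: 109/259 × $5,329.66 → $2,242.98
After Purchase 4: 454 on hand, pool $9,090.68 (≈ $20.0235 each)
After Purchase 5: 735 on hand, pool $13,530.48 (≈ $18.4088 each)
After Purchase 6: 1039 on hand, pool $20,096.88 (≈ $19.3425 each)
Sale 3, sell 422: 422/1039 × $20,096.88 → $8,162.54
Total COGS = $4,829.59 + $2,242.98 + $8,162.54 = $15,235.11
Ending inventory (cost pool remaining) = $11,934.34
Check: goods available $27,169.45 = COGS $15,235.11 + ending $11,934.34

Ending inventory = $11,934.34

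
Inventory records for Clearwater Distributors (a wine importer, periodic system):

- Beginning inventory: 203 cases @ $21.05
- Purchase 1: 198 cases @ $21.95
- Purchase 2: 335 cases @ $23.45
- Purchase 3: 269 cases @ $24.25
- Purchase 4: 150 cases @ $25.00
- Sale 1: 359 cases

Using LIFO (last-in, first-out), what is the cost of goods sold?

Sale 1 (359) [LIFO — newest first]: 150 @ $25.00 + 209 @ $24.25 = $8,818.25
Ending inventory: 203 @ $21.05 + 198 @ $21.95 + 335 @ $23.45 + 60 @ $24.25 = $17,930.00

COGS = $8,818.25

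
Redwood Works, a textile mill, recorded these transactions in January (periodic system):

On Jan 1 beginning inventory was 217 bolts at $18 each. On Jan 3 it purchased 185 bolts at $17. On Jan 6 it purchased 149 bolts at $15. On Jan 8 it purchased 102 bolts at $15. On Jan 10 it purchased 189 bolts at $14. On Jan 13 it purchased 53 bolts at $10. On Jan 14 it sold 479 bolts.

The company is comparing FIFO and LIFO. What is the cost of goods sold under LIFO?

FIFO COGS: 217 @ $18 + 185 @ $17 + 77 @ $15 = $8,206
LIFO COGS: 53 @ $10 + 189 @ $14 + 102 @ $15 + 135 @ $15 = $6,731

COGS = $6,731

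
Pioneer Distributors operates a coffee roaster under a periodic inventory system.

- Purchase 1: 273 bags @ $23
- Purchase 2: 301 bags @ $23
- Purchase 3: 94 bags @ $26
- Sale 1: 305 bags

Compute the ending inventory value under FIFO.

Ending inventory = $8,631

Sale 1 (305) [FIFO — oldest first]: 273 @ $23 + 32 @ $23 = $7,015
Ending inventory: 269 @ $23 + 94 @ $26 = $8,631
Check: goods available $15,646 = COGS $7,015 + ending $8,631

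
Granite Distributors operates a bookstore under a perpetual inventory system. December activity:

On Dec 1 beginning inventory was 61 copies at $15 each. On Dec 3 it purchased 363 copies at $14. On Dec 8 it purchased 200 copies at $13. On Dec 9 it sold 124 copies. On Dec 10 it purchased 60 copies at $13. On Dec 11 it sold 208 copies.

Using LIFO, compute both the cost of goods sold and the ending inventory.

COGS = $4,388; ending inventory = $4,989

Dec 9, 124 sold [LIFO — newest first]: 124 @ $13 = $1,612
Dec 11, 208 sold [LIFO — newest first]: 60 @ $13 + 76 @ $13 + 72 @ $14 = $2,776
Total COGS = $1,612 + $2,776 = $4,388
Ending inventory: 61 @ $15 + 291 @ $14 = $4,989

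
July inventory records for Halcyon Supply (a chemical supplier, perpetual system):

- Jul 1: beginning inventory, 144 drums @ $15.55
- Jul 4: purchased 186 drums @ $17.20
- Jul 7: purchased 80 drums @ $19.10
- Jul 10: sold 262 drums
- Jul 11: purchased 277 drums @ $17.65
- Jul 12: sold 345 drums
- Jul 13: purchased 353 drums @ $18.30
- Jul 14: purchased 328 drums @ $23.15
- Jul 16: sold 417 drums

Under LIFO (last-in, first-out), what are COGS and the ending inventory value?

Jul 10, 262 sold [LIFO — newest first]: 80 @ $19.10 + 182 @ $17.20 = $4,658.40
Jul 12, 345 sold [LIFO — newest first]: 277 @ $17.65 + 4 @ $17.20 + 64 @ $15.55 = $5,953.05
Jul 16, 417 sold [LIFO — newest first]: 328 @ $23.15 + 89 @ $18.30 = $9,221.90
Total COGS = $4,658.40 + $5,953.05 + $9,221.90 = $19,833.35
Ending inventory: 80 @ $15.55 + 264 @ $18.30 = $6,075.20

COGS = $19,833.35; ending inventory = $6,075.20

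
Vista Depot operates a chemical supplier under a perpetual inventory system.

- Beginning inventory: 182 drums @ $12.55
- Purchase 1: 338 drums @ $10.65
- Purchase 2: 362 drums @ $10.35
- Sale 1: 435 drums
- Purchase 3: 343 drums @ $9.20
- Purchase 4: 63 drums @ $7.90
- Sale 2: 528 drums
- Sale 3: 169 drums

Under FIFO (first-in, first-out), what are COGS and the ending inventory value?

Sale 1 (435) [FIFO — oldest first]: 182 @ $12.55 + 253 @ $10.65 = $4,978.55
Sale 2 (528) [FIFO — oldest first]: 85 @ $10.65 + 362 @ $10.35 + 81 @ $9.20 = $5,397.15
Sale 3 (169) [FIFO — oldest first]: 169 @ $9.20 = $1,554.80
Total COGS = $4,978.55 + $5,397.15 + $1,554.80 = $11,930.50
Ending inventory: 93 @ $9.20 + 63 @ $7.90 = $1,353.30

COGS = $11,930.50; ending inventory = $1,353.30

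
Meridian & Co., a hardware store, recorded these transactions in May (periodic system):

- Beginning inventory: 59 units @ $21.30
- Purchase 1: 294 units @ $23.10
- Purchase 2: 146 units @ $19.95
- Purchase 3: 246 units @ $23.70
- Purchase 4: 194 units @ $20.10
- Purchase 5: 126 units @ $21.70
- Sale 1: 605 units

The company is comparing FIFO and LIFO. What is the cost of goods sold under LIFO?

FIFO COGS: 59 @ $21.30 + 294 @ $23.10 + 146 @ $19.95 + 106 @ $23.70 = $13,473.00
LIFO COGS: 126 @ $21.70 + 194 @ $20.10 + 246 @ $23.70 + 39 @ $19.95 = $13,241.85

COGS = $13,241.85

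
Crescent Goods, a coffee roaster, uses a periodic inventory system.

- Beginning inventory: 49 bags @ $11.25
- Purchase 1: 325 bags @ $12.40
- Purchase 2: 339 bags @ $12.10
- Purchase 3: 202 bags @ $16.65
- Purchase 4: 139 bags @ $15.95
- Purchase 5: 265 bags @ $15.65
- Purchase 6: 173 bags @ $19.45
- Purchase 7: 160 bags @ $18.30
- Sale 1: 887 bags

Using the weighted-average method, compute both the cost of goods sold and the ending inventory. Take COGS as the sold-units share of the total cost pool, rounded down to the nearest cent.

COGS = $13,263.97; ending inventory = $11,439.63

Sale 1, sell 887: 887/1652 × $24,703.60 → $13,263.97
Ending inventory (cost pool remaining) = $11,439.63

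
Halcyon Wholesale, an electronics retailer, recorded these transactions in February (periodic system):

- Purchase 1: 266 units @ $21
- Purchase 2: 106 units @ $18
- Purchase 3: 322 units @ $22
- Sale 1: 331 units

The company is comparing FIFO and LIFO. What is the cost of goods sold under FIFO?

COGS = $6,756

FIFO COGS: 266 @ $21 + 65 @ $18 = $6,756
LIFO COGS: 322 @ $22 + 9 @ $18 = $7,246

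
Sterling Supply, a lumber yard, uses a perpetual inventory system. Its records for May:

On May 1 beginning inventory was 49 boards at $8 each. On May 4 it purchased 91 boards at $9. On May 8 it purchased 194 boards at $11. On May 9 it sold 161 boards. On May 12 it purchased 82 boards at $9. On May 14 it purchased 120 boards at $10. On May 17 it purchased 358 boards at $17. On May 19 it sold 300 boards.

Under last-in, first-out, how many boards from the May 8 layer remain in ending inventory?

33

May 9, 161 sold [LIFO — newest first]: 161 @ $11 = $1,771
May 19, 300 sold [LIFO — newest first]: 300 @ $17 = $5,100
Total COGS = $1,771 + $5,100 = $6,871
Ending inventory: 49 @ $8 + 91 @ $9 + 33 @ $11 + 82 @ $9 + 120 @ $10 + 58 @ $17 = $4,498
Check: goods available $11,369 = COGS $6,871 + ending $4,498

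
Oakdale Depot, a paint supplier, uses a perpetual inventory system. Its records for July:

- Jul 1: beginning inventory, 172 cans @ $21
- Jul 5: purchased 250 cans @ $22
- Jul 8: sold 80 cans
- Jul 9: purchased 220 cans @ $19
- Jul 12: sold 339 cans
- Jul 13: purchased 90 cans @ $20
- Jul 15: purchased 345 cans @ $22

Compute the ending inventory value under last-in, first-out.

Ending inventory = $14,124

Jul 8, 80 sold [LIFO — newest first]: 80 @ $22 = $1,760
Jul 12, 339 sold [LIFO — newest first]: 220 @ $19 + 119 @ $22 = $6,798
Total COGS = $1,760 + $6,798 = $8,558
Ending inventory: 172 @ $21 + 51 @ $22 + 90 @ $20 + 345 @ $22 = $14,124
Check: goods available $22,682 = COGS $8,558 + ending $14,124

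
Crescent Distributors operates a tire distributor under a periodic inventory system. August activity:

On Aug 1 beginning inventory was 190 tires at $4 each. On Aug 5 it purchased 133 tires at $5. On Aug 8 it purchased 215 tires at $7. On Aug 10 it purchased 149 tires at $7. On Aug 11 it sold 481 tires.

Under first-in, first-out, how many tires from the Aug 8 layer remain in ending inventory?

57

Aug 11, 481 sold [FIFO — oldest first]: 190 @ $4 + 133 @ $5 + 158 @ $7 = $2,531
Ending inventory: 57 @ $7 + 149 @ $7 = $1,442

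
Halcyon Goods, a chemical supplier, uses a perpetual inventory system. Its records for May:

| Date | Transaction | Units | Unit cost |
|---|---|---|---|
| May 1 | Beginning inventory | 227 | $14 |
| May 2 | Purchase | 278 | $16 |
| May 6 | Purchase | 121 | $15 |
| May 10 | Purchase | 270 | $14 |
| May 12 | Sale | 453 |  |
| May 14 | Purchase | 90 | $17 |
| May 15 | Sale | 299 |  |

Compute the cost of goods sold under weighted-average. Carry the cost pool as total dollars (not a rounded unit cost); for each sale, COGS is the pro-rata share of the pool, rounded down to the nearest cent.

After May 1: 227 on hand, pool $3,178.00 (≈ $14.0000 each)
After May 2: 505 on hand, pool $7,626.00 (≈ $15.1010 each)
After May 6: 626 on hand, pool $9,441.00 (≈ $15.0815 each)
After May 10: 896 on hand, pool $13,221.00 (≈ $14.7556 each)
May 12, sell 453: 453/896 × $13,221.00 → $6,684.27
After May 14: 533 on hand, pool $8,066.73 (≈ $15.1346 each)
May 15, sell 299: 299/533 × $8,066.73 → $4,525.23
Total COGS = $6,684.27 + $4,525.23 = $11,209.50
Ending inventory (cost pool remaining) = $3,541.50
Check: goods available $14,751.00 = COGS $11,209.50 + ending $3,541.50

COGS = $11,209.50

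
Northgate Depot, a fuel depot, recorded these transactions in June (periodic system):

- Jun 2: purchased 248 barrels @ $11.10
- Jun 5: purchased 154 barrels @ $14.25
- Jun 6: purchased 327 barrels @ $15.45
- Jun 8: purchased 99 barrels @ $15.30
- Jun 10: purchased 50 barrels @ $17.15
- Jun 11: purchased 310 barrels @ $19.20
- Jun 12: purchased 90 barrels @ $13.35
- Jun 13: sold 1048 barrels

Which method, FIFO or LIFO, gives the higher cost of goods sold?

LIFO

FIFO COGS: 248 @ $11.10 + 154 @ $14.25 + 327 @ $15.45 + 99 @ $15.30 + 50 @ $17.15 + 170 @ $19.20 = $15,635.65
LIFO COGS: 90 @ $13.35 + 310 @ $19.20 + 50 @ $17.15 + 99 @ $15.30 + 327 @ $15.45 + 154 @ $14.25 + 18 @ $11.10 = $16,972.15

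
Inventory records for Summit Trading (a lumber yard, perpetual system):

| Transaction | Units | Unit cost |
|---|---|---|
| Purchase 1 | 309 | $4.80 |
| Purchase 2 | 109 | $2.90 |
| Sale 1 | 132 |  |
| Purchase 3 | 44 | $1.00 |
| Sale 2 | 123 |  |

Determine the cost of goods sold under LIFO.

COGS = $849.70

Sale 1 (132) [LIFO — newest first]: 109 @ $2.90 + 23 @ $4.80 = $426.50
Sale 2 (123) [LIFO — newest first]: 44 @ $1.00 + 79 @ $4.80 = $423.20
Total COGS = $426.50 + $423.20 = $849.70
Ending inventory: 207 @ $4.80 = $993.60
Check: goods available $1,843.30 = COGS $849.70 + ending $993.60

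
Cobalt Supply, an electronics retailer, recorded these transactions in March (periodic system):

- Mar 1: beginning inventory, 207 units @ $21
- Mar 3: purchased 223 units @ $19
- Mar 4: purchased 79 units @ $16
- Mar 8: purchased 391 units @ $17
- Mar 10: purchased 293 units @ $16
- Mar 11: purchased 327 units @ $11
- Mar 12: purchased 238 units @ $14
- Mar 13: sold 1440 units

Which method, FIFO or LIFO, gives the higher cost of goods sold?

FIFO

FIFO COGS: 207 @ $21 + 223 @ $19 + 79 @ $16 + 391 @ $17 + 293 @ $16 + 247 @ $11 = $23,900
LIFO COGS: 238 @ $14 + 327 @ $11 + 293 @ $16 + 391 @ $17 + 79 @ $16 + 112 @ $19 = $21,656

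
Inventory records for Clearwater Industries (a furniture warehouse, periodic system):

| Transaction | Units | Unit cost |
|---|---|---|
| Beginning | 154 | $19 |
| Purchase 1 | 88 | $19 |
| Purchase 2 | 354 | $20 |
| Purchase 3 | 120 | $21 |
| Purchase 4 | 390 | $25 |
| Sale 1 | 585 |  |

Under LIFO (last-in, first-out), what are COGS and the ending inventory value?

COGS = $13,770; ending inventory = $10,178

Sale 1 (585) [LIFO — newest first]: 390 @ $25 + 120 @ $21 + 75 @ $20 = $13,770
Ending inventory: 154 @ $19 + 88 @ $19 + 279 @ $20 = $10,178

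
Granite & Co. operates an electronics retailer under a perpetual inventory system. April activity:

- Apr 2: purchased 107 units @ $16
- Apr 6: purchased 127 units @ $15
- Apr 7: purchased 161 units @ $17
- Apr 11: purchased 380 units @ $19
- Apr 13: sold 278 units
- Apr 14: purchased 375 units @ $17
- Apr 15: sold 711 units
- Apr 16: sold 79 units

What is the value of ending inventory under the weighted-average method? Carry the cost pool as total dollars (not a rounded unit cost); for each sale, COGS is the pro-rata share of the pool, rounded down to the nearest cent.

Ending inventory = $1,418.07

After Apr 2: 107 on hand, pool $1,712.00 (≈ $16.0000 each)
After Apr 6: 234 on hand, pool $3,617.00 (≈ $15.4573 each)
After Apr 7: 395 on hand, pool $6,354.00 (≈ $16.0861 each)
After Apr 11: 775 on hand, pool $13,574.00 (≈ $17.5148 each)
Apr 13, sell 278: 278/775 × $13,574.00 → $4,869.12
After Apr 14: 872 on hand, pool $15,079.88 (≈ $17.2934 each)
Apr 15, sell 711: 711/872 × $15,079.88 → $12,295.63
Apr 16, sell 79: 79/161 × $2,784.25 → $1,366.18
Total COGS = $4,869.12 + $12,295.63 + $1,366.18 = $18,530.93
Ending inventory (cost pool remaining) = $1,418.07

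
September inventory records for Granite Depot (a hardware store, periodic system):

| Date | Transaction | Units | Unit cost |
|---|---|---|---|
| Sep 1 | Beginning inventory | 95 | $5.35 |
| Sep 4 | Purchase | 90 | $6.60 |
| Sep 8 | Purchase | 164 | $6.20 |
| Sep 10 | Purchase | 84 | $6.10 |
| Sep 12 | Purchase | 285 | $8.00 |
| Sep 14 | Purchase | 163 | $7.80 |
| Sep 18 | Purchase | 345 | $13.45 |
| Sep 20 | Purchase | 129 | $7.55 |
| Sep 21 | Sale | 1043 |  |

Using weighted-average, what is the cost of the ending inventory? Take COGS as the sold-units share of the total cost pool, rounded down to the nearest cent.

Sep 21, sell 1043: 1043/1355 × $11,797.05 → $9,080.68
Ending inventory (cost pool remaining) = $2,716.37

Ending inventory = $2,716.37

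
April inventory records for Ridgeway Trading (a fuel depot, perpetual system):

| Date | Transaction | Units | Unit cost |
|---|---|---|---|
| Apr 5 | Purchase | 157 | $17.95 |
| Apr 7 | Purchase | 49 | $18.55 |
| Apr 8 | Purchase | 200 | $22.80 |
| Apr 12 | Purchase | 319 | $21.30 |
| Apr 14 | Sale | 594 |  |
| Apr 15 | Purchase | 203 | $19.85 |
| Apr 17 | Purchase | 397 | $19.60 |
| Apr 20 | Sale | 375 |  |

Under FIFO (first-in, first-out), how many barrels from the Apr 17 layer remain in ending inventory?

356

Apr 14, 594 sold [FIFO — oldest first]: 157 @ $17.95 + 49 @ $18.55 + 200 @ $22.80 + 188 @ $21.30 = $12,291.50
Apr 20, 375 sold [FIFO — oldest first]: 131 @ $21.30 + 203 @ $19.85 + 41 @ $19.60 = $7,623.45
Total COGS = $12,291.50 + $7,623.45 = $19,914.95
Ending inventory: 356 @ $19.60 = $6,977.60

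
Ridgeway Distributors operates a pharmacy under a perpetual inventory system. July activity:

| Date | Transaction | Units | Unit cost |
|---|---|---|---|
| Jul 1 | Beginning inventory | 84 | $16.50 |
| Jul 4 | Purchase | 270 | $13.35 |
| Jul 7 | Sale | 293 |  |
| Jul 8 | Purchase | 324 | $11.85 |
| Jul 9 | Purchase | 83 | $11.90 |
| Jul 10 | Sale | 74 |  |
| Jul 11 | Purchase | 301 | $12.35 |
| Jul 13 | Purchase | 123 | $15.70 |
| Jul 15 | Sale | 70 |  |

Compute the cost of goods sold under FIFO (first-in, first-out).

Jul 7, 293 sold [FIFO — oldest first]: 84 @ $16.50 + 209 @ $13.35 = $4,176.15
Jul 10, 74 sold [FIFO — oldest first]: 61 @ $13.35 + 13 @ $11.85 = $968.40
Jul 15, 70 sold [FIFO — oldest first]: 70 @ $11.85 = $829.50
Total COGS = $4,176.15 + $968.40 + $829.50 = $5,974.05
Ending inventory: 241 @ $11.85 + 83 @ $11.90 + 301 @ $12.35 + 123 @ $15.70 = $9,492.00
Check: goods available $15,466.05 = COGS $5,974.05 + ending $9,492.00

COGS = $5,974.05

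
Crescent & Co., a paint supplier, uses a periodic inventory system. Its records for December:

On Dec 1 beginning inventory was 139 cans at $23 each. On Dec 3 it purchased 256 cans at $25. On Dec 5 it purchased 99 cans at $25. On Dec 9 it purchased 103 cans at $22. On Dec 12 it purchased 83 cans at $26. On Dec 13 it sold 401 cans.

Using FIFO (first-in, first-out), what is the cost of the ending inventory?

Dec 13, 401 sold [FIFO — oldest first]: 139 @ $23 + 256 @ $25 + 6 @ $25 = $9,747
Ending inventory: 93 @ $25 + 103 @ $22 + 83 @ $26 = $6,749
Check: goods available $16,496 = COGS $9,747 + ending $6,749

Ending inventory = $6,749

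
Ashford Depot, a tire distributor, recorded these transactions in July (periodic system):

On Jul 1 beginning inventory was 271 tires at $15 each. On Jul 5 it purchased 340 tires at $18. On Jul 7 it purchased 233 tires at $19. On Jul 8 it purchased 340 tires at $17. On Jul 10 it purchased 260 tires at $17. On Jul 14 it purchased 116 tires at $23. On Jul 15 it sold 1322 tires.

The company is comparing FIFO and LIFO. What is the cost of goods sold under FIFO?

COGS = $22,738

FIFO COGS: 271 @ $15 + 340 @ $18 + 233 @ $19 + 340 @ $17 + 138 @ $17 = $22,738
LIFO COGS: 116 @ $23 + 260 @ $17 + 340 @ $17 + 233 @ $19 + 340 @ $18 + 33 @ $15 = $23,910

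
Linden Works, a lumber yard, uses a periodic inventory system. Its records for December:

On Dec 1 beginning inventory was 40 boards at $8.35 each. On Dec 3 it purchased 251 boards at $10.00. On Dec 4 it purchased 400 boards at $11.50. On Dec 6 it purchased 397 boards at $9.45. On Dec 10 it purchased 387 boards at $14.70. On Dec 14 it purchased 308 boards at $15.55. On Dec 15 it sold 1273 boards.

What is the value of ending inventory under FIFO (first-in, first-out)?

Dec 15, 1273 sold [FIFO — oldest first]: 40 @ $8.35 + 251 @ $10.00 + 400 @ $11.50 + 397 @ $9.45 + 185 @ $14.70 = $13,915.15
Ending inventory: 202 @ $14.70 + 308 @ $15.55 = $7,758.80

Ending inventory = $7,758.80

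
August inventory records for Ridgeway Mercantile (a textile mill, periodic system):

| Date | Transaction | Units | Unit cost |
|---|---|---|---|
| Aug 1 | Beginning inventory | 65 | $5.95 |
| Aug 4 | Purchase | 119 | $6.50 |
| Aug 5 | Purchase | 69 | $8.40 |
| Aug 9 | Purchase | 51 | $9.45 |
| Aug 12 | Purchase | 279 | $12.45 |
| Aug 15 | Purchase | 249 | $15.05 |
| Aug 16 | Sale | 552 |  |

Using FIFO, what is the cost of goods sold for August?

COGS = $5,309.40

Aug 16, 552 sold [FIFO — oldest first]: 65 @ $5.95 + 119 @ $6.50 + 69 @ $8.40 + 51 @ $9.45 + 248 @ $12.45 = $5,309.40
Ending inventory: 31 @ $12.45 + 249 @ $15.05 = $4,133.40
Check: goods available $9,442.80 = COGS $5,309.40 + ending $4,133.40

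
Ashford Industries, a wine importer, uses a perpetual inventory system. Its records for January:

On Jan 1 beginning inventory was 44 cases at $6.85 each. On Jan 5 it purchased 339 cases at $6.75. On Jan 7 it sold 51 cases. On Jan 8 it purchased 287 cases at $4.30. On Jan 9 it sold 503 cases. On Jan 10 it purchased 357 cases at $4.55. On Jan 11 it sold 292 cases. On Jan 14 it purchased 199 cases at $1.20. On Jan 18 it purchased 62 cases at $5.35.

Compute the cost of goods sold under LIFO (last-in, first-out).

Jan 7, 51 sold [LIFO — newest first]: 51 @ $6.75 = $344.25
Jan 9, 503 sold [LIFO — newest first]: 287 @ $4.30 + 216 @ $6.75 = $2,692.10
Jan 11, 292 sold [LIFO — newest first]: 292 @ $4.55 = $1,328.60
Total COGS = $344.25 + $2,692.10 + $1,328.60 = $4,364.95
Ending inventory: 44 @ $6.85 + 72 @ $6.75 + 65 @ $4.55 + 199 @ $1.20 + 62 @ $5.35 = $1,653.65
Check: goods available $6,018.60 = COGS $4,364.95 + ending $1,653.65

COGS = $4,364.95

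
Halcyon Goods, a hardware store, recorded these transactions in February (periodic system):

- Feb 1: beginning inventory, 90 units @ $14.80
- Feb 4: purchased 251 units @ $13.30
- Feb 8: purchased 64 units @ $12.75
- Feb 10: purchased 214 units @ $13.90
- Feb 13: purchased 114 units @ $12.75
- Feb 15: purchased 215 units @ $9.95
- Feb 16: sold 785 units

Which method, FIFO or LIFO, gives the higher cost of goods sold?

FIFO

FIFO COGS: 90 @ $14.80 + 251 @ $13.30 + 64 @ $12.75 + 214 @ $13.90 + 114 @ $12.75 + 52 @ $9.95 = $10,431.80
LIFO COGS: 215 @ $9.95 + 114 @ $12.75 + 214 @ $13.90 + 64 @ $12.75 + 178 @ $13.30 = $9,750.75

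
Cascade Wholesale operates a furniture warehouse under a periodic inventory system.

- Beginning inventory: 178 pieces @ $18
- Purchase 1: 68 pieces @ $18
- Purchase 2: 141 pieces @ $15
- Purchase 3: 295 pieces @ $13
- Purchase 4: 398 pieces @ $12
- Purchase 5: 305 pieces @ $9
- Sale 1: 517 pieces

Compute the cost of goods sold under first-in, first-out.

Sale 1 (517) [FIFO — oldest first]: 178 @ $18 + 68 @ $18 + 141 @ $15 + 130 @ $13 = $8,233
Ending inventory: 165 @ $13 + 398 @ $12 + 305 @ $9 = $9,666
Check: goods available $17,899 = COGS $8,233 + ending $9,666

COGS = $8,233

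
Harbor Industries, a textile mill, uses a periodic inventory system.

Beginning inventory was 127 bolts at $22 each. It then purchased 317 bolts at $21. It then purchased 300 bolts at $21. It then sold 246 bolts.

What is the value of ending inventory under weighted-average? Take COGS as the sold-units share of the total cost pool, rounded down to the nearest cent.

Sale 1, sell 246: 246/744 × $15,751.00 → $5,207.99
Ending inventory (cost pool remaining) = $10,543.01
Check: goods available $15,751.00 = COGS $5,207.99 + ending $10,543.01

Ending inventory = $10,543.01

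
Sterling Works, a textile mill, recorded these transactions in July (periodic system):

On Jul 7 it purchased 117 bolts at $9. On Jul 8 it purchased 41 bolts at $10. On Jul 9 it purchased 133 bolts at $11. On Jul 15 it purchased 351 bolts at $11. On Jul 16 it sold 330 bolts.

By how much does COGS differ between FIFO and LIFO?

$275

FIFO COGS: 117 @ $9 + 41 @ $10 + 133 @ $11 + 39 @ $11 = $3,355
LIFO COGS: 330 @ $11 = $3,630
Difference = |$3,355 − $3,630| = $275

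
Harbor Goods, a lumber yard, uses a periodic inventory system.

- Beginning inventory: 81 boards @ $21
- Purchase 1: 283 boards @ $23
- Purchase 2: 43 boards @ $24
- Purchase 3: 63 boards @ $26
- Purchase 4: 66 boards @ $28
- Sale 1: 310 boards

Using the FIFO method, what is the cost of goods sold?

Sale 1 (310) [FIFO — oldest first]: 81 @ $21 + 229 @ $23 = $6,968
Ending inventory: 54 @ $23 + 43 @ $24 + 63 @ $26 + 66 @ $28 = $5,760
Check: goods available $12,728 = COGS $6,968 + ending $5,760

COGS = $6,968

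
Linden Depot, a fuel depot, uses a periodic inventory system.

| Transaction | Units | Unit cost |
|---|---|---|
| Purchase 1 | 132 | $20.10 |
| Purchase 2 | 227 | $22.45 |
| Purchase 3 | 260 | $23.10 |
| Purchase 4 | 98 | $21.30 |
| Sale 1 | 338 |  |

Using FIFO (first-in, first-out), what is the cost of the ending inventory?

Ending inventory = $8,564.85

Sale 1 (338) [FIFO — oldest first]: 132 @ $20.10 + 206 @ $22.45 = $7,277.90
Ending inventory: 21 @ $22.45 + 260 @ $23.10 + 98 @ $21.30 = $8,564.85
Check: goods available $15,842.75 = COGS $7,277.90 + ending $8,564.85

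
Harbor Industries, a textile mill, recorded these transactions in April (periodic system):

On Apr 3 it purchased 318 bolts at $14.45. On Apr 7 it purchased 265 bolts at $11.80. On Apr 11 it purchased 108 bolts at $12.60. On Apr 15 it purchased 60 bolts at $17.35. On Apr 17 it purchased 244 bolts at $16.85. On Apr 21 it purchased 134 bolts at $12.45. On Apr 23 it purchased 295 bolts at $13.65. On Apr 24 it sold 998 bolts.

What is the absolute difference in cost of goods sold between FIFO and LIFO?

$211.80

FIFO COGS: 318 @ $14.45 + 265 @ $11.80 + 108 @ $12.60 + 60 @ $17.35 + 244 @ $16.85 + 3 @ $12.45 = $14,272.65
LIFO COGS: 295 @ $13.65 + 134 @ $12.45 + 244 @ $16.85 + 60 @ $17.35 + 108 @ $12.60 + 157 @ $11.80 = $14,060.85
Difference = |$14,272.65 − $14,060.85| = $211.80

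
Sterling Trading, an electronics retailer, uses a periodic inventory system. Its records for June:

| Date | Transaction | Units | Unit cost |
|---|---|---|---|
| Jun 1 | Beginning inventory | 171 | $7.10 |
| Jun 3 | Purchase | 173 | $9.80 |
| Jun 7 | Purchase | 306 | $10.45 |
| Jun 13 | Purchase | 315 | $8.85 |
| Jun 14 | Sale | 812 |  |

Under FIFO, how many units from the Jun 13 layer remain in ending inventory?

Jun 14, 812 sold [FIFO — oldest first]: 171 @ $7.10 + 173 @ $9.80 + 306 @ $10.45 + 162 @ $8.85 = $7,540.90
Ending inventory: 153 @ $8.85 = $1,354.05

153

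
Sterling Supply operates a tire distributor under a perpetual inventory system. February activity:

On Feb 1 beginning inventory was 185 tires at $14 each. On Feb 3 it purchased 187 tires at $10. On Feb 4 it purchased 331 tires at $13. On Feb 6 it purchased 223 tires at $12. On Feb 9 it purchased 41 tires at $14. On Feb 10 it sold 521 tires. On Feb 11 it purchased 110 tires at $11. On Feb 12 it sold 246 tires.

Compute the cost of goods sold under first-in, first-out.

COGS = $9,531

Feb 10, 521 sold [FIFO — oldest first]: 185 @ $14 + 187 @ $10 + 149 @ $13 = $6,397
Feb 12, 246 sold [FIFO — oldest first]: 182 @ $13 + 64 @ $12 = $3,134
Total COGS = $6,397 + $3,134 = $9,531
Ending inventory: 159 @ $12 + 41 @ $14 + 110 @ $11 = $3,692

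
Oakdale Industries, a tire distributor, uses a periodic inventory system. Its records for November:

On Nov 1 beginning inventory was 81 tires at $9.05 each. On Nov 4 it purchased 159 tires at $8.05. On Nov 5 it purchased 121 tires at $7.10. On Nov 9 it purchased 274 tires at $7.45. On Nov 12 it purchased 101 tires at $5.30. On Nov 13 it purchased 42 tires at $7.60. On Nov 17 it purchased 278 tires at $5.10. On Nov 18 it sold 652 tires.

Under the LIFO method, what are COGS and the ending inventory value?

COGS = $3,993.25; ending inventory = $3,192.45

Nov 18, 652 sold [LIFO — newest first]: 278 @ $5.10 + 42 @ $7.60 + 101 @ $5.30 + 231 @ $7.45 = $3,993.25
Ending inventory: 81 @ $9.05 + 159 @ $8.05 + 121 @ $7.10 + 43 @ $7.45 = $3,192.45
Check: goods available $7,185.70 = COGS $3,993.25 + ending $3,192.45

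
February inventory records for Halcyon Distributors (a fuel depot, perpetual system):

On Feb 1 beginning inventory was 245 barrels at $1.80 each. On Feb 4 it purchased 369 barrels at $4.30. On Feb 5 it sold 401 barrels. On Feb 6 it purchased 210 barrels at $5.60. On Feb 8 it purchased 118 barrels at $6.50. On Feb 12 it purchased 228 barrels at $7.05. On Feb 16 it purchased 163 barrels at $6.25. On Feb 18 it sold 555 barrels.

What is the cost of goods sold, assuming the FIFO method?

COGS = $4,069.40

Feb 5, 401 sold [FIFO — oldest first]: 245 @ $1.80 + 156 @ $4.30 = $1,111.80
Feb 18, 555 sold [FIFO — oldest first]: 213 @ $4.30 + 210 @ $5.60 + 118 @ $6.50 + 14 @ $7.05 = $2,957.60
Total COGS = $1,111.80 + $2,957.60 = $4,069.40
Ending inventory: 214 @ $7.05 + 163 @ $6.25 = $2,527.45
Check: goods available $6,596.85 = COGS $4,069.40 + ending $2,527.45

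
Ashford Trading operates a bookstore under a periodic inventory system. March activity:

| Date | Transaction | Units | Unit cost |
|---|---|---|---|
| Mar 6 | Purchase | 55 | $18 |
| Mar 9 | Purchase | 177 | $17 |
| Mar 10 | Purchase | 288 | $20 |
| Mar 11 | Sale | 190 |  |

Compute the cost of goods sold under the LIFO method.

Mar 11, 190 sold [LIFO — newest first]: 190 @ $20 = $3,800
Ending inventory: 55 @ $18 + 177 @ $17 + 98 @ $20 = $5,959
Check: goods available $9,759 = COGS $3,800 + ending $5,959

COGS = $3,800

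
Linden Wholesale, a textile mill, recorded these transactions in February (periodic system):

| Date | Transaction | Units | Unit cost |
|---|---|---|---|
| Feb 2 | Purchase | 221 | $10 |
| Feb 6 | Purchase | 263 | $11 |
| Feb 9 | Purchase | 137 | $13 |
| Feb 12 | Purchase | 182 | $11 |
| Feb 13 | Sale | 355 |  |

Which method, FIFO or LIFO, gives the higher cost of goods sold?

FIFO COGS: 221 @ $10 + 134 @ $11 = $3,684
LIFO COGS: 182 @ $11 + 137 @ $13 + 36 @ $11 = $4,179

LIFO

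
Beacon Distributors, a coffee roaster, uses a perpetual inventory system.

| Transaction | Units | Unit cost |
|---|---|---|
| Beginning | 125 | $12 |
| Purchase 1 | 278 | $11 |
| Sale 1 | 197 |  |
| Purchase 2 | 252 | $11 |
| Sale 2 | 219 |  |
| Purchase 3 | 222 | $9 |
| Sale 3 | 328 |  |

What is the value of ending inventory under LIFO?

Ending inventory = $1,588

Sale 1 (197) [LIFO — newest first]: 197 @ $11 = $2,167
Sale 2 (219) [LIFO — newest first]: 219 @ $11 = $2,409
Sale 3 (328) [LIFO — newest first]: 222 @ $9 + 33 @ $11 + 73 @ $11 = $3,164
Total COGS = $2,167 + $2,409 + $3,164 = $7,740
Ending inventory: 125 @ $12 + 8 @ $11 = $1,588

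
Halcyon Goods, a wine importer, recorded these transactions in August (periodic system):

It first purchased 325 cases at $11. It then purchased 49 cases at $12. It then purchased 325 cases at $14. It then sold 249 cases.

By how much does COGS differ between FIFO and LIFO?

FIFO COGS: 249 @ $11 = $2,739
LIFO COGS: 249 @ $14 = $3,486
Difference = |$2,739 − $3,486| = $747

$747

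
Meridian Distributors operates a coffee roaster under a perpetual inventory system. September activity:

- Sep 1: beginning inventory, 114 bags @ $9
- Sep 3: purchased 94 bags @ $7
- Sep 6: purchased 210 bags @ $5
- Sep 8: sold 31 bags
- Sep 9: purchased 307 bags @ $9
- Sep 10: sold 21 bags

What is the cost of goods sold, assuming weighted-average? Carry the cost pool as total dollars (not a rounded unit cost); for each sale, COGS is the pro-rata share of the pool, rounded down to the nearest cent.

COGS = $362.96

After Sep 1: 114 on hand, pool $1,026.00 (≈ $9.0000 each)
After Sep 3: 208 on hand, pool $1,684.00 (≈ $8.0962 each)
After Sep 6: 418 on hand, pool $2,734.00 (≈ $6.5407 each)
Sep 8, sell 31: 31/418 × $2,734.00 → $202.76
After Sep 9: 694 on hand, pool $5,294.24 (≈ $7.6286 each)
Sep 10, sell 21: 21/694 × $5,294.24 → $160.20
Total COGS = $202.76 + $160.20 = $362.96
Ending inventory (cost pool remaining) = $5,134.04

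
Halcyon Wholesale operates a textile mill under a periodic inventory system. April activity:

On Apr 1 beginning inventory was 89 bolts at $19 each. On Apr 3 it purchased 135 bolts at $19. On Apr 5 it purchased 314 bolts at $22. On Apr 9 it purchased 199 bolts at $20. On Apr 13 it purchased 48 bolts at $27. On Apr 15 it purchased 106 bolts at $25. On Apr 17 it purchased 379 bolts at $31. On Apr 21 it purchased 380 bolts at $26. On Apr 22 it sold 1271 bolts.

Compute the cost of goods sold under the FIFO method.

COGS = $30,865

Apr 22, 1271 sold [FIFO — oldest first]: 89 @ $19 + 135 @ $19 + 314 @ $22 + 199 @ $20 + 48 @ $27 + 106 @ $25 + 379 @ $31 + 1 @ $26 = $30,865
Ending inventory: 379 @ $26 = $9,854
Check: goods available $40,719 = COGS $30,865 + ending $9,854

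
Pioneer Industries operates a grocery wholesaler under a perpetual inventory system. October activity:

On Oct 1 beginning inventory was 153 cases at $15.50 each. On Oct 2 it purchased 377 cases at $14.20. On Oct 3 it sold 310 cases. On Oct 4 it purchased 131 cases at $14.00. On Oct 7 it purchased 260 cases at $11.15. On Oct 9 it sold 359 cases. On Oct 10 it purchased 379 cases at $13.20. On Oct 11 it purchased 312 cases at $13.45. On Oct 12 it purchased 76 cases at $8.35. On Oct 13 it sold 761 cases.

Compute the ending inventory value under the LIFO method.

Ending inventory = $3,850.10

Oct 3, 310 sold [LIFO — newest first]: 310 @ $14.20 = $4,402.00
Oct 9, 359 sold [LIFO — newest first]: 260 @ $11.15 + 99 @ $14.00 = $4,285.00
Oct 13, 761 sold [LIFO — newest first]: 76 @ $8.35 + 312 @ $13.45 + 373 @ $13.20 = $9,754.60
Total COGS = $4,402.00 + $4,285.00 + $9,754.60 = $18,441.60
Ending inventory: 153 @ $15.50 + 67 @ $14.20 + 32 @ $14.00 + 6 @ $13.20 = $3,850.10
Check: goods available $22,291.70 = COGS $18,441.60 + ending $3,850.10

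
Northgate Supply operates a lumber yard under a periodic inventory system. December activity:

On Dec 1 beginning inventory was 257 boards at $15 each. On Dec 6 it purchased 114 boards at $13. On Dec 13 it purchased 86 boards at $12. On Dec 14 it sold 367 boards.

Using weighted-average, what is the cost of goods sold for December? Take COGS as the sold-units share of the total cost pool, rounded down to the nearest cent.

Dec 14, sell 367: 367/457 × $6,369.00 → $5,114.71
Ending inventory (cost pool remaining) = $1,254.29

COGS = $5,114.71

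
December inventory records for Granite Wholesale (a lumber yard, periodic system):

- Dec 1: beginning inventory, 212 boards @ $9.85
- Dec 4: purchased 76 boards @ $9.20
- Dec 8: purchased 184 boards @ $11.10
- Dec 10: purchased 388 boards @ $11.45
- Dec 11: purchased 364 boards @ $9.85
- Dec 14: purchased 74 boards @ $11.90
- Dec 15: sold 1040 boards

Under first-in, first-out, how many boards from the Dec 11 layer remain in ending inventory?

Dec 15, 1040 sold [FIFO — oldest first]: 212 @ $9.85 + 76 @ $9.20 + 184 @ $11.10 + 388 @ $11.45 + 180 @ $9.85 = $11,045.40
Ending inventory: 184 @ $9.85 + 74 @ $11.90 = $2,693.00
Check: goods available $13,738.40 = COGS $11,045.40 + ending $2,693.00

184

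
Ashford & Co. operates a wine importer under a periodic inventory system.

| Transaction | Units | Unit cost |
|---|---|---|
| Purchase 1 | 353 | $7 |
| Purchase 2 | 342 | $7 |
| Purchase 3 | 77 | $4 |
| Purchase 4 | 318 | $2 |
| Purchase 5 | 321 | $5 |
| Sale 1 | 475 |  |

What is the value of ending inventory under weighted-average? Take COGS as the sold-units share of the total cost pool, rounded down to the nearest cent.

Ending inventory = $4,918.15

Sale 1, sell 475: 475/1411 × $7,414.00 → $2,495.85
Ending inventory (cost pool remaining) = $4,918.15
Check: goods available $7,414.00 = COGS $2,495.85 + ending $4,918.15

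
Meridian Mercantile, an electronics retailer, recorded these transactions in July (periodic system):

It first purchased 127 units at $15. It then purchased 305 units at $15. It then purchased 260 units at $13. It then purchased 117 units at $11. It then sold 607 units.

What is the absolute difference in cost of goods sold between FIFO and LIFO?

$638

FIFO COGS: 127 @ $15 + 305 @ $15 + 175 @ $13 = $8,755
LIFO COGS: 117 @ $11 + 260 @ $13 + 230 @ $15 = $8,117
Difference = |$8,755 − $8,117| = $638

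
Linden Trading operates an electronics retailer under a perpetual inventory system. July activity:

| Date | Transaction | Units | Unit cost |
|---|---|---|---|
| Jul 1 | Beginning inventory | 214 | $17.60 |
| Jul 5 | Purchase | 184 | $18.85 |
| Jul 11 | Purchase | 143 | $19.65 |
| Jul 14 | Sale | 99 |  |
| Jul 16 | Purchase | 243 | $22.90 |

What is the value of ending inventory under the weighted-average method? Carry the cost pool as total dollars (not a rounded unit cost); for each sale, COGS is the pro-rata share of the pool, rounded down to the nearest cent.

After Jul 1: 214 on hand, pool $3,766.40 (≈ $17.6000 each)
After Jul 5: 398 on hand, pool $7,234.80 (≈ $18.1779 each)
After Jul 11: 541 on hand, pool $10,044.75 (≈ $18.5670 each)
Jul 14, sell 99: 99/541 × $10,044.75 → $1,838.13
After Jul 16: 685 on hand, pool $13,771.32 (≈ $20.1041 each)
Ending inventory (cost pool remaining) = $13,771.32
Check: goods available $15,609.45 = COGS $1,838.13 + ending $13,771.32

Ending inventory = $13,771.32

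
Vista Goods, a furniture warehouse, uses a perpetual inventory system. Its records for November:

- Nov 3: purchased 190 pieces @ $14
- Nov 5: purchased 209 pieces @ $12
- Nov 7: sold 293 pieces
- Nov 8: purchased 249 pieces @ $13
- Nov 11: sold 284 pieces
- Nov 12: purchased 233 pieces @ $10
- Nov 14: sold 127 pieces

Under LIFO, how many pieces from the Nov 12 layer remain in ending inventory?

Nov 7, 293 sold [LIFO — newest first]: 209 @ $12 + 84 @ $14 = $3,684
Nov 11, 284 sold [LIFO — newest first]: 249 @ $13 + 35 @ $14 = $3,727
Nov 14, 127 sold [LIFO — newest first]: 127 @ $10 = $1,270
Total COGS = $3,684 + $3,727 + $1,270 = $8,681
Ending inventory: 71 @ $14 + 106 @ $10 = $2,054

106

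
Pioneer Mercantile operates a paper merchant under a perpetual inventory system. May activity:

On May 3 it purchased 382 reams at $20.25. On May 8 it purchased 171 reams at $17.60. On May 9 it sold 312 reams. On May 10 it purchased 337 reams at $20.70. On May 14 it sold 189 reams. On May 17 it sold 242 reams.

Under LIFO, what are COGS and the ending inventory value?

May 9, 312 sold [LIFO — newest first]: 171 @ $17.60 + 141 @ $20.25 = $5,864.85
May 14, 189 sold [LIFO — newest first]: 189 @ $20.70 = $3,912.30
May 17, 242 sold [LIFO — newest first]: 148 @ $20.70 + 94 @ $20.25 = $4,967.10
Total COGS = $5,864.85 + $3,912.30 + $4,967.10 = $14,744.25
Ending inventory: 147 @ $20.25 = $2,976.75

COGS = $14,744.25; ending inventory = $2,976.75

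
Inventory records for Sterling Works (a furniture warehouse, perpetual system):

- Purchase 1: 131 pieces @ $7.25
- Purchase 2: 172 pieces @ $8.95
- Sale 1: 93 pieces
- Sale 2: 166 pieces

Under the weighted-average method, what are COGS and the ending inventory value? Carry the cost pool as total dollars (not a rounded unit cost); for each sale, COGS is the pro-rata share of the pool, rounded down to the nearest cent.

After Purchase 1: 131 on hand, pool $949.75 (≈ $7.2500 each)
After Purchase 2: 303 on hand, pool $2,489.15 (≈ $8.2150 each)
Sale 1, sell 93: 93/303 × $2,489.15 → $763.99
Sale 2, sell 166: 166/210 × $1,725.16 → $1,363.69
Total COGS = $763.99 + $1,363.69 = $2,127.68
Ending inventory (cost pool remaining) = $361.47

COGS = $2,127.68; ending inventory = $361.47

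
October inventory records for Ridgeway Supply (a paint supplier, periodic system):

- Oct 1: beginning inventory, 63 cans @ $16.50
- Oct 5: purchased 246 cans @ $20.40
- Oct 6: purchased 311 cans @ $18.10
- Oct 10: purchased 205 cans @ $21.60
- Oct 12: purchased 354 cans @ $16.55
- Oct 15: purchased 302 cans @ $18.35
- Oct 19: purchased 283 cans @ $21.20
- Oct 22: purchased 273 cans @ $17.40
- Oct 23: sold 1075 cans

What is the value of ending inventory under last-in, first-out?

Ending inventory = $18,382.35

Oct 23, 1075 sold [LIFO — newest first]: 273 @ $17.40 + 283 @ $21.20 + 302 @ $18.35 + 217 @ $16.55 = $19,882.85
Ending inventory: 63 @ $16.50 + 246 @ $20.40 + 311 @ $18.10 + 205 @ $21.60 + 137 @ $16.55 = $18,382.35
Check: goods available $38,265.20 = COGS $19,882.85 + ending $18,382.35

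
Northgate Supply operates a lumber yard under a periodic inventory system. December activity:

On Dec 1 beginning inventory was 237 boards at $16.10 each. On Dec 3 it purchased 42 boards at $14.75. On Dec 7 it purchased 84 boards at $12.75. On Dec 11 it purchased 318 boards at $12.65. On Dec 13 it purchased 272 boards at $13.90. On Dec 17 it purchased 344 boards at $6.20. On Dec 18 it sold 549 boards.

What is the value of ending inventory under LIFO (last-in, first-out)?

Ending inventory = $10,460.20

Dec 18, 549 sold [LIFO — newest first]: 344 @ $6.20 + 205 @ $13.90 = $4,982.30
Ending inventory: 237 @ $16.10 + 42 @ $14.75 + 84 @ $12.75 + 318 @ $12.65 + 67 @ $13.90 = $10,460.20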